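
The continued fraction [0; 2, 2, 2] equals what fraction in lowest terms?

Fold from the inside: start with 2/1.
  2 + 1/2 = 5/2
  2 + 2/5 = 12/5
  0 + 5/12 = 5/12

5/12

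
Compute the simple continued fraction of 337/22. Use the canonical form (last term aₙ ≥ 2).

[15; 3, 7]

337 = 15×22 + 7
22 = 3×7 + 1
7 = 7×1 + 0  (stop)
So 337/22 = [15; 3, 7].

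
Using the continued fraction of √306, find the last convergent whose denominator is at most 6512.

√306 = [17; 2, 34, …] (period length 2).
Convergents:
  p_0/q_0 = 17/1
  p_1/q_1 = 35/2
  p_2/q_2 = 1207/69
  p_3/q_3 = 2449/140
  p_4/q_4 = 84473/4829
  p_5/q_5 = 171395/9798
q_4 = 4829 ≤ 6512 < 9798 = q_5, so the answer is 84473/4829.

84473/4829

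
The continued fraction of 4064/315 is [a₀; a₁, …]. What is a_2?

4064 = 12·315 + 284   →  a_0 = 12
315 = 1·284 + 31   →  a_1 = 1
284 = 9·31 + 5   →  a_2 = 9

9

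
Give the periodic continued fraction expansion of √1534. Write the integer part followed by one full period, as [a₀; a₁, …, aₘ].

[39; 6, 78]

a₀ = ⌊√1534⌋ = 39.
With m₀=0, d₀=1 and mₖ₊₁ = dₖaₖ − mₖ, dₖ₊₁ = (n − mₖ₊₁²)/dₖ, aₖ₊₁ = ⌊(a₀+mₖ₊₁)/dₖ₊₁⌋:
  k=1: m=39, d=13, a=6
  k=2: m=39, d=1, a=78
d=1 and a=2a₀=78 at k=2, so the next step gives (m, d) = (39, 13) again — its k=1 value — and the period has length 2.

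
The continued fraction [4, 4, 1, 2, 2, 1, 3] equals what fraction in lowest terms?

Using pₖ = aₖpₖ₋₁ + pₖ₋₂ and qₖ = aₖqₖ₋₁ + qₖ₋₂:
  k=0: a=4, p=4, q=1
  k=1: a=4, p=17, q=4
  k=2: a=1, p=21, q=5
  k=3: a=2, p=59, q=14
  k=4: a=2, p=139, q=33
  k=5: a=1, p=198, q=47
  k=6: a=3, p=733, q=174

733/174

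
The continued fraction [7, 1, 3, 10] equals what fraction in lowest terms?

Using pₖ = aₖpₖ₋₁ + pₖ₋₂ and qₖ = aₖqₖ₋₁ + qₖ₋₂:
  k=0: a=7, p=7, q=1
  k=1: a=1, p=8, q=1
  k=2: a=3, p=31, q=4
  k=3: a=10, p=318, q=41

318/41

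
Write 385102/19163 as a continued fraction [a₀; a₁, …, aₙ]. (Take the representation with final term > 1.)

385102 = 20*19163 + 1842
19163 = 10*1842 + 743
1842 = 2*743 + 356
743 = 2*356 + 31
356 = 11*31 + 15
31 = 2*15 + 1
15 = 15*1 + 0  (stop)
So 385102/19163 = [20; 10, 2, 2, 11, 2, 15].

[20; 10, 2, 2, 11, 2, 15]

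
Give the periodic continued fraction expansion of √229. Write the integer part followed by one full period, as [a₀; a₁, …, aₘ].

[15; 7, 1, 1, 7, 30]

a₀ = ⌊√229⌋ = 15.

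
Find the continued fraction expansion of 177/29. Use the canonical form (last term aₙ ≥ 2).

[6; 9, 1, 2]

177 = 6×29 + 3
29 = 9×3 + 2
3 = 1×2 + 1
2 = 2×1 + 0  (stop)
So 177/29 = [6; 9, 1, 2].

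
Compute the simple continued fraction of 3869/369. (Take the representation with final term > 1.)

3869 = 10×369 + 179
369 = 2×179 + 11
179 = 16×11 + 3
11 = 3×3 + 2
3 = 1×2 + 1
2 = 2×1 + 0  (stop)
So 3869/369 = [10; 2, 16, 3, 1, 2].

[10; 2, 16, 3, 1, 2]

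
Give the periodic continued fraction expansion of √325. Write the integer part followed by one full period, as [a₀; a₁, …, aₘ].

a₀ = ⌊√325⌋ = 18.
With m₀=0, d₀=1 and mₖ₊₁ = dₖaₖ − mₖ, dₖ₊₁ = (n − mₖ₊₁²)/dₖ, aₖ₊₁ = ⌊(a₀+mₖ₊₁)/dₖ₊₁⌋:
  k=1: m=18, d=1, a=36
d=1 and a=2a₀=36 at k=1, so the next step gives (m, d) = (18, 1) again — its k=1 value — and the period has length 1.

[18; 36]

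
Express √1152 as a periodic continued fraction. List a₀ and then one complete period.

a₀ = ⌊√1152⌋ = 33.
With m₀=0, d₀=1 and mₖ₊₁ = dₖaₖ − mₖ, dₖ₊₁ = (n − mₖ₊₁²)/dₖ, aₖ₊₁ = ⌊(a₀+mₖ₊₁)/dₖ₊₁⌋:
  k=1: m=33, d=63, a=1
  k=2: m=30, d=4, a=15
  k=3: m=30, d=63, a=1
  k=4: m=33, d=1, a=66
d=1 and a=2a₀=66 at k=4, so the next step gives (m, d) = (33, 63) again — its k=1 value — and the period has length 4.

[33; 1, 15, 1, 66]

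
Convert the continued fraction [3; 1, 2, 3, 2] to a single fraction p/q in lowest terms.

Using pₖ = aₖpₖ₋₁ + pₖ₋₂ and qₖ = aₖqₖ₋₁ + qₖ₋₂:
  k=0: a=3, p=3, q=1
  k=1: a=1, p=4, q=1
  k=2: a=2, p=11, q=3
  k=3: a=3, p=37, q=10
  k=4: a=2, p=85, q=23

85/23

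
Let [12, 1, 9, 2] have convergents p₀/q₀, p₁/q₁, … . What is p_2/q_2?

129/10

Using pₖ = aₖpₖ₋₁ + pₖ₋₂, qₖ = aₖqₖ₋₁ + qₖ₋₂ (with p₋₁=1, p₋₂=0, q₋₁=0, q₋₂=1):
  k=0: a=12, p=12, q=1
  k=1: a=1, p=13, q=1
  k=2: a=9, p=129, q=10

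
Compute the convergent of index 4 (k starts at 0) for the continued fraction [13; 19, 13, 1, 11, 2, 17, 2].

Using pₖ = aₖpₖ₋₁ + pₖ₋₂, qₖ = aₖqₖ₋₁ + qₖ₋₂ (with p₋₁=1, p₋₂=0, q₋₁=0, q₋₂=1):
  k=0: a=13, p=13, q=1
  k=1: a=19, p=248, q=19
  k=2: a=13, p=3237, q=248
  k=3: a=1, p=3485, q=267
  k=4: a=11, p=41572, q=3185

41572/3185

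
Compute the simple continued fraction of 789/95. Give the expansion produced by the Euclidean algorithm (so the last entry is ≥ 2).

789 = 8·95 + 29
95 = 3·29 + 8
29 = 3·8 + 5
8 = 1·5 + 3
5 = 1·3 + 2
3 = 1·2 + 1
2 = 2·1 + 0  (stop)
So 789/95 = [8; 3, 3, 1, 1, 1, 2].

[8; 3, 3, 1, 1, 1, 2]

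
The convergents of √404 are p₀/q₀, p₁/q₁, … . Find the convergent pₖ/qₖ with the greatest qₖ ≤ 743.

√404 = [20; 10, 40, …] (period length 2).
Convergents:
  p_0/q_0 = 20/1
  p_1/q_1 = 201/10
  p_2/q_2 = 8060/401
  p_3/q_3 = 80801/4020
q_2 = 401 ≤ 743 < 4020 = q_3, so the answer is 8060/401.

8060/401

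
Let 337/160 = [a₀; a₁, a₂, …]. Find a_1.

9

337 = 2·160 + 17   →  a_0 = 2
160 = 9·17 + 7   →  a_1 = 9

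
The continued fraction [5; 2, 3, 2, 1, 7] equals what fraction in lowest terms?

962/177

Using pₖ = aₖpₖ₋₁ + pₖ₋₂ and qₖ = aₖqₖ₋₁ + qₖ₋₂:
  k=0: a=5, p=5, q=1
  k=1: a=2, p=11, q=2
  k=2: a=3, p=38, q=7
  k=3: a=2, p=87, q=16
  k=4: a=1, p=125, q=23
  k=5: a=7, p=962, q=177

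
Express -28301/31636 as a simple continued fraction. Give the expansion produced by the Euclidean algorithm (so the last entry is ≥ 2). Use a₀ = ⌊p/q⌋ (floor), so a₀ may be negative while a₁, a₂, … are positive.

-28301 = -1*31636 + 3335
31636 = 9*3335 + 1621
3335 = 2*1621 + 93
1621 = 17*93 + 40
93 = 2*40 + 13
40 = 3*13 + 1
13 = 13*1 + 0  (stop)
So -28301/31636 = [-1; 9, 2, 17, 2, 3, 13].

[-1; 9, 2, 17, 2, 3, 13]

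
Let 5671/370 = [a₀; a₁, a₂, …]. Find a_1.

3

5671 = 15·370 + 121   →  a_0 = 15
370 = 3·121 + 7   →  a_1 = 3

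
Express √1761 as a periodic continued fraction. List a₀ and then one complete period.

[41; 1, 26, 1, 82]

a₀ = ⌊√1761⌋ = 41.
With m₀=0, d₀=1 and mₖ₊₁ = dₖaₖ − mₖ, dₖ₊₁ = (n − mₖ₊₁²)/dₖ, aₖ₊₁ = ⌊(a₀+mₖ₊₁)/dₖ₊₁⌋:
  k=1: m=41, d=80, a=1
  k=2: m=39, d=3, a=26
  k=3: m=39, d=80, a=1
  k=4: m=41, d=1, a=82
d=1 and a=2a₀=82 at k=4, so the next step gives (m, d) = (41, 80) again — its k=1 value — and the period has length 4.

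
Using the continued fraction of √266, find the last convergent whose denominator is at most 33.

212/13

√266 = [16; 3, 4, 3, 32, …] (period length 4).
Convergents:
  p_0/q_0 = 16/1
  p_1/q_1 = 49/3
  p_2/q_2 = 212/13
  p_3/q_3 = 685/42
q_2 = 13 ≤ 33 < 42 = q_3, so the answer is 212/13.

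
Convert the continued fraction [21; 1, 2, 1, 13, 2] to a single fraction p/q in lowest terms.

2479/114

Fold from the inside: start with 2/1.
  13 + 1/2 = 27/2
  1 + 2/27 = 29/27
  2 + 27/29 = 85/29
  1 + 29/85 = 114/85
  21 + 85/114 = 2479/114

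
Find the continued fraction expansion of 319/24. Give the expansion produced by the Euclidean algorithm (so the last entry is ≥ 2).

[13; 3, 2, 3]

319 = 13·24 + 7
24 = 3·7 + 3
7 = 2·3 + 1
3 = 3·1 + 0  (stop)
So 319/24 = [13; 3, 2, 3].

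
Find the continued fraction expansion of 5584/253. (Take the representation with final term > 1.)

5584 = 22*253 + 18
253 = 14*18 + 1
18 = 18*1 + 0  (stop)
So 5584/253 = [22; 14, 18].

[22; 14, 18]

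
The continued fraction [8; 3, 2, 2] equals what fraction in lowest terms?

141/17

Fold from the inside: start with 2/1.
  2 + 1/2 = 5/2
  3 + 2/5 = 17/5
  8 + 5/17 = 141/17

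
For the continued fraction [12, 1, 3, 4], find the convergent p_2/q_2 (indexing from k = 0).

Using pₖ = aₖpₖ₋₁ + pₖ₋₂, qₖ = aₖqₖ₋₁ + qₖ₋₂ (with p₋₁=1, p₋₂=0, q₋₁=0, q₋₂=1):
  k=0: a=12, p=12, q=1
  k=1: a=1, p=13, q=1
  k=2: a=3, p=51, q=4

51/4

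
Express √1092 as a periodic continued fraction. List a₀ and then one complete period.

a₀ = ⌊√1092⌋ = 33.

[33; 22, 66]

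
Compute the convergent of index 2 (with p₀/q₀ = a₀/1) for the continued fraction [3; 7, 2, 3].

Using pₖ = aₖpₖ₋₁ + pₖ₋₂, qₖ = aₖqₖ₋₁ + qₖ₋₂ (with p₋₁=1, p₋₂=0, q₋₁=0, q₋₂=1):
  k=0: a=3, p=3, q=1
  k=1: a=7, p=22, q=7
  k=2: a=2, p=47, q=15

47/15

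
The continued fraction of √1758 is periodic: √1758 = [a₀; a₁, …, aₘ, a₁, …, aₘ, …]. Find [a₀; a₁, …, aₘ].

[41; 1, 12, 1, 82]

a₀ = ⌊√1758⌋ = 41.
With m₀=0, d₀=1 and mₖ₊₁ = dₖaₖ − mₖ, dₖ₊₁ = (n − mₖ₊₁²)/dₖ, aₖ₊₁ = ⌊(a₀+mₖ₊₁)/dₖ₊₁⌋:
  k=1: m=41, d=77, a=1
  k=2: m=36, d=6, a=12
  k=3: m=36, d=77, a=1
  k=4: m=41, d=1, a=82
d=1 and a=2a₀=82 at k=4, so the next step gives (m, d) = (41, 77) again — its k=1 value — and the period has length 4.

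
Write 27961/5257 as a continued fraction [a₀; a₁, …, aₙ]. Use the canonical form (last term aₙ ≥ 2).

[5; 3, 7, 3, 7, 3, 3]

27961 = 5*5257 + 1676
5257 = 3*1676 + 229
1676 = 7*229 + 73
229 = 3*73 + 10
73 = 7*10 + 3
10 = 3*3 + 1
3 = 3*1 + 0  (stop)
So 27961/5257 = [5; 3, 7, 3, 7, 3, 3].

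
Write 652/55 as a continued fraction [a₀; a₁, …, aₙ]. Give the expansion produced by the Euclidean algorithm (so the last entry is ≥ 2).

[11; 1, 5, 1, 7]

652 = 11·55 + 47
55 = 1·47 + 8
47 = 5·8 + 7
8 = 1·7 + 1
7 = 7·1 + 0  (stop)
So 652/55 = [11; 1, 5, 1, 7].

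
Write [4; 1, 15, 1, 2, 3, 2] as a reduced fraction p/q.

Fold from the inside: start with 2/1.
  3 + 1/2 = 7/2
  2 + 2/7 = 16/7
  1 + 7/16 = 23/16
  15 + 16/23 = 361/23
  1 + 23/361 = 384/361
  4 + 361/384 = 1897/384

1897/384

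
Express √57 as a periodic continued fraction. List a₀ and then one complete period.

[7; 1, 1, 4, 1, 1, 14]

a₀ = ⌊√57⌋ = 7.
With m₀=0, d₀=1 and mₖ₊₁ = dₖaₖ − mₖ, dₖ₊₁ = (n − mₖ₊₁²)/dₖ, aₖ₊₁ = ⌊(a₀+mₖ₊₁)/dₖ₊₁⌋:
  k=1: m=7, d=8, a=1
  k=2: m=1, d=7, a=1
  k=3: m=6, d=3, a=4
  k=4: m=6, d=7, a=1
  k=5: m=1, d=8, a=1
  k=6: m=7, d=1, a=14
d=1 and a=2a₀=14 at k=6, so the next step gives (m, d) = (7, 8) again — its k=1 value — and the period has length 6.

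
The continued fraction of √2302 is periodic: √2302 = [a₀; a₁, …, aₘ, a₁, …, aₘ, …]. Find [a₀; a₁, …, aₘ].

a₀ = ⌊√2302⌋ = 47.
With m₀=0, d₀=1 and mₖ₊₁ = dₖaₖ − mₖ, dₖ₊₁ = (n − mₖ₊₁²)/dₖ, aₖ₊₁ = ⌊(a₀+mₖ₊₁)/dₖ₊₁⌋:
  k=1: m=47, d=93, a=1
  k=2: m=46, d=2, a=46
  k=3: m=46, d=93, a=1
  k=4: m=47, d=1, a=94
d=1 and a=2a₀=94 at k=4, so the next step gives (m, d) = (47, 93) again — its k=1 value — and the period has length 4.

[47; 1, 46, 1, 94]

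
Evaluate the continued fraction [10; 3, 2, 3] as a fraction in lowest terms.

Using pₖ = aₖpₖ₋₁ + pₖ₋₂ and qₖ = aₖqₖ₋₁ + qₖ₋₂:
  k=0: a=10, p=10, q=1
  k=1: a=3, p=31, q=3
  k=2: a=2, p=72, q=7
  k=3: a=3, p=247, q=24

247/24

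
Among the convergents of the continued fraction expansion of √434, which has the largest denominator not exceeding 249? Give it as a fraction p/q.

5104/245

√434 = [20; 1, 4, 1, 40, …] (period length 4).
Convergents:
  p_0/q_0 = 20/1
  p_1/q_1 = 21/1
  p_2/q_2 = 104/5
  p_3/q_3 = 125/6
  p_4/q_4 = 5104/245
  p_5/q_5 = 5229/251
q_4 = 245 ≤ 249 < 251 = q_5, so the answer is 5104/245.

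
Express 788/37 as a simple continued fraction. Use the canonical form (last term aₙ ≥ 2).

[21; 3, 2, 1, 3]

788 = 21×37 + 11
37 = 3×11 + 4
11 = 2×4 + 3
4 = 1×3 + 1
3 = 3×1 + 0  (stop)
So 788/37 = [21; 3, 2, 1, 3].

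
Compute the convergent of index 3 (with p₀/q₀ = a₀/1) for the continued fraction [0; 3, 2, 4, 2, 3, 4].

Using pₖ = aₖpₖ₋₁ + pₖ₋₂, qₖ = aₖqₖ₋₁ + qₖ₋₂ (with p₋₁=1, p₋₂=0, q₋₁=0, q₋₂=1):
  k=0: a=0, p=0, q=1
  k=1: a=3, p=1, q=3
  k=2: a=2, p=2, q=7
  k=3: a=4, p=9, q=31

9/31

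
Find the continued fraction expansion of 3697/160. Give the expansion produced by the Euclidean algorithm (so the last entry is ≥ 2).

[23; 9, 2, 2, 3]

3697 = 23×160 + 17
160 = 9×17 + 7
17 = 2×7 + 3
7 = 2×3 + 1
3 = 3×1 + 0  (stop)
So 3697/160 = [23; 9, 2, 2, 3].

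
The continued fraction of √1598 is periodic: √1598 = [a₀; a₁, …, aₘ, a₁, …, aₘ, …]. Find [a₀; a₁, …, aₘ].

a₀ = ⌊√1598⌋ = 39.
With m₀=0, d₀=1 and mₖ₊₁ = dₖaₖ − mₖ, dₖ₊₁ = (n − mₖ₊₁²)/dₖ, aₖ₊₁ = ⌊(a₀+mₖ₊₁)/dₖ₊₁⌋:
  k=1: m=39, d=77, a=1
  k=2: m=38, d=2, a=38
  k=3: m=38, d=77, a=1
  k=4: m=39, d=1, a=78
d=1 and a=2a₀=78 at k=4, so the next step gives (m, d) = (39, 77) again — its k=1 value — and the period has length 4.

[39; 1, 38, 1, 78]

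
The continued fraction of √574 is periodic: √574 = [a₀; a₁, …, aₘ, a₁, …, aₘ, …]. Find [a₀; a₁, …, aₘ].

[23; 1, 22, 1, 46]

a₀ = ⌊√574⌋ = 23.
With m₀=0, d₀=1 and mₖ₊₁ = dₖaₖ − mₖ, dₖ₊₁ = (n − mₖ₊₁²)/dₖ, aₖ₊₁ = ⌊(a₀+mₖ₊₁)/dₖ₊₁⌋:
  k=1: m=23, d=45, a=1
  k=2: m=22, d=2, a=22
  k=3: m=22, d=45, a=1
  k=4: m=23, d=1, a=46
d=1 and a=2a₀=46 at k=4, so the next step gives (m, d) = (23, 45) again — its k=1 value — and the period has length 4.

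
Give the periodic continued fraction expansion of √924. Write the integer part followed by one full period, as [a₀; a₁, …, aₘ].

[30; 2, 1, 1, 14, 1, 1, 2, 60]

a₀ = ⌊√924⌋ = 30.
With m₀=0, d₀=1 and mₖ₊₁ = dₖaₖ − mₖ, dₖ₊₁ = (n − mₖ₊₁²)/dₖ, aₖ₊₁ = ⌊(a₀+mₖ₊₁)/dₖ₊₁⌋:
  k=1: m=30, d=24, a=2
  k=2: m=18, d=25, a=1
  k=3: m=7, d=35, a=1
  k=4: m=28, d=4, a=14
  k=5: m=28, d=35, a=1
  k=6: m=7, d=25, a=1
  k=7: m=18, d=24, a=2
  k=8: m=30, d=1, a=60
d=1 and a=2a₀=60 at k=8, so the next step gives (m, d) = (30, 24) again — its k=1 value — and the period has length 8.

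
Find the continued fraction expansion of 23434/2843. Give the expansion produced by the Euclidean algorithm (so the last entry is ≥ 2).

23434 = 8×2843 + 690
2843 = 4×690 + 83
690 = 8×83 + 26
83 = 3×26 + 5
26 = 5×5 + 1
5 = 5×1 + 0  (stop)
So 23434/2843 = [8; 4, 8, 3, 5, 5].

[8; 4, 8, 3, 5, 5]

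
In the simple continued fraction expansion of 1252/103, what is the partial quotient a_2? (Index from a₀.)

1252 = 12·103 + 16   →  a_0 = 12
103 = 6·16 + 7   →  a_1 = 6
16 = 2·7 + 2   →  a_2 = 2

2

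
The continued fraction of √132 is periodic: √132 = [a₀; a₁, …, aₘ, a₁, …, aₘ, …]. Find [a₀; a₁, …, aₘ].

[11; 2, 22]

a₀ = ⌊√132⌋ = 11.
With m₀=0, d₀=1 and mₖ₊₁ = dₖaₖ − mₖ, dₖ₊₁ = (n − mₖ₊₁²)/dₖ, aₖ₊₁ = ⌊(a₀+mₖ₊₁)/dₖ₊₁⌋:
  k=1: m=11, d=11, a=2
  k=2: m=11, d=1, a=22
d=1 and a=2a₀=22 at k=2, so the next step gives (m, d) = (11, 11) again — its k=1 value — and the period has length 2.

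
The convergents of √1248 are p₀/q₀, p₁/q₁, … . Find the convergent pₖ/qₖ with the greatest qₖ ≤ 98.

√1248 = [35; 3, 17, 3, 70, …] (period length 4).
Convergents:
  p_0/q_0 = 35/1
  p_1/q_1 = 106/3
  p_2/q_2 = 1837/52
  p_3/q_3 = 5617/159
q_2 = 52 ≤ 98 < 159 = q_3, so the answer is 1837/52.

1837/52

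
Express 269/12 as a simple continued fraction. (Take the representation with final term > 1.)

269 = 22*12 + 5
12 = 2*5 + 2
5 = 2*2 + 1
2 = 2*1 + 0  (stop)
So 269/12 = [22; 2, 2, 2].

[22; 2, 2, 2]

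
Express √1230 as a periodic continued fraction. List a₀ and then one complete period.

[35; 14, 70]

a₀ = ⌊√1230⌋ = 35.
With m₀=0, d₀=1 and mₖ₊₁ = dₖaₖ − mₖ, dₖ₊₁ = (n − mₖ₊₁²)/dₖ, aₖ₊₁ = ⌊(a₀+mₖ₊₁)/dₖ₊₁⌋:
  k=1: m=35, d=5, a=14
  k=2: m=35, d=1, a=70
d=1 and a=2a₀=70 at k=2, so the next step gives (m, d) = (35, 5) again — its k=1 value — and the period has length 2.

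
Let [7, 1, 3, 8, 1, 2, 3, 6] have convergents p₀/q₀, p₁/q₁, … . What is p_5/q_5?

Using pₖ = aₖpₖ₋₁ + pₖ₋₂, qₖ = aₖqₖ₋₁ + qₖ₋₂ (with p₋₁=1, p₋₂=0, q₋₁=0, q₋₂=1):
  k=0: a=7, p=7, q=1
  k=1: a=1, p=8, q=1
  k=2: a=3, p=31, q=4
  k=3: a=8, p=256, q=33
  k=4: a=1, p=287, q=37
  k=5: a=2, p=830, q=107

830/107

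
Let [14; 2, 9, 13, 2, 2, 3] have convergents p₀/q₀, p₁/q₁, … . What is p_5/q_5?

18570/1283

Using pₖ = aₖpₖ₋₁ + pₖ₋₂, qₖ = aₖqₖ₋₁ + qₖ₋₂ (with p₋₁=1, p₋₂=0, q₋₁=0, q₋₂=1):
  k=0: a=14, p=14, q=1
  k=1: a=2, p=29, q=2
  k=2: a=9, p=275, q=19
  k=3: a=13, p=3604, q=249
  k=4: a=2, p=7483, q=517
  k=5: a=2, p=18570, q=1283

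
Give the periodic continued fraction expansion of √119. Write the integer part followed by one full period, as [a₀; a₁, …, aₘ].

a₀ = ⌊√119⌋ = 10.
With m₀=0, d₀=1 and mₖ₊₁ = dₖaₖ − mₖ, dₖ₊₁ = (n − mₖ₊₁²)/dₖ, aₖ₊₁ = ⌊(a₀+mₖ₊₁)/dₖ₊₁⌋:
  k=1: m=10, d=19, a=1
  k=2: m=9, d=2, a=9
  k=3: m=9, d=19, a=1
  k=4: m=10, d=1, a=20
d=1 and a=2a₀=20 at k=4, so the next step gives (m, d) = (10, 19) again — its k=1 value — and the period has length 4.

[10; 1, 9, 1, 20]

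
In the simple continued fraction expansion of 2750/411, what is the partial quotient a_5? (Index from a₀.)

2750 = 6·411 + 284   →  a_0 = 6
411 = 1·284 + 127   →  a_1 = 1
284 = 2·127 + 30   →  a_2 = 2
127 = 4·30 + 7   →  a_3 = 4
30 = 4·7 + 2   →  a_4 = 4
7 = 3·2 + 1   →  a_5 = 3

3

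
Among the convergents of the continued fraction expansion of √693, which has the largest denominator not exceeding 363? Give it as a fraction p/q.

√693 = [26; 3, 12, 1, 4, 1, 12, 3, 52, …] (period length 8).
Convergents:
  p_0/q_0 = 26/1
  p_1/q_1 = 79/3
  p_2/q_2 = 974/37
  p_3/q_3 = 1053/40
  p_4/q_4 = 5186/197
  p_5/q_5 = 6239/237
  p_6/q_6 = 80054/3041
q_5 = 237 ≤ 363 < 3041 = q_6, so the answer is 6239/237.

6239/237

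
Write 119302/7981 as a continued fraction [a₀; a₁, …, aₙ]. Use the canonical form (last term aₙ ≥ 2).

[14; 1, 18, 3, 12, 5, 2]

119302 = 14·7981 + 7568
7981 = 1·7568 + 413
7568 = 18·413 + 134
413 = 3·134 + 11
134 = 12·11 + 2
11 = 5·2 + 1
2 = 2·1 + 0  (stop)
So 119302/7981 = [14; 1, 18, 3, 12, 5, 2].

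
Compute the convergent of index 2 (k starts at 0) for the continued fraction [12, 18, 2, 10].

Using pₖ = aₖpₖ₋₁ + pₖ₋₂, qₖ = aₖqₖ₋₁ + qₖ₋₂ (with p₋₁=1, p₋₂=0, q₋₁=0, q₋₂=1):
  k=0: a=12, p=12, q=1
  k=1: a=18, p=217, q=18
  k=2: a=2, p=446, q=37

446/37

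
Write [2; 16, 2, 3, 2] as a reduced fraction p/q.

542/263

Fold from the inside: start with 2/1.
  3 + 1/2 = 7/2
  2 + 2/7 = 16/7
  16 + 7/16 = 263/16
  2 + 16/263 = 542/263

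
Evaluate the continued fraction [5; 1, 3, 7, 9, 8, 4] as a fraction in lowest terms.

51026/8861

Using pₖ = aₖpₖ₋₁ + pₖ₋₂ and qₖ = aₖqₖ₋₁ + qₖ₋₂:
  k=0: a=5, p=5, q=1
  k=1: a=1, p=6, q=1
  k=2: a=3, p=23, q=4
  k=3: a=7, p=167, q=29
  k=4: a=9, p=1526, q=265
  k=5: a=8, p=12375, q=2149
  k=6: a=4, p=51026, q=8861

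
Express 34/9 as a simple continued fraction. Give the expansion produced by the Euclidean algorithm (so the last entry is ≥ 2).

34 = 3·9 + 7
9 = 1·7 + 2
7 = 3·2 + 1
2 = 2·1 + 0  (stop)
So 34/9 = [3; 1, 3, 2].

[3; 1, 3, 2]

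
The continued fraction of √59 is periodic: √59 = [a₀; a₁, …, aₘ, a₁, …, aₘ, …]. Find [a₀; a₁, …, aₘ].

[7; 1, 2, 7, 2, 1, 14]

a₀ = ⌊√59⌋ = 7.
With m₀=0, d₀=1 and mₖ₊₁ = dₖaₖ − mₖ, dₖ₊₁ = (n − mₖ₊₁²)/dₖ, aₖ₊₁ = ⌊(a₀+mₖ₊₁)/dₖ₊₁⌋:
  k=1: m=7, d=10, a=1
  k=2: m=3, d=5, a=2
  k=3: m=7, d=2, a=7
  k=4: m=7, d=5, a=2
  k=5: m=3, d=10, a=1
  k=6: m=7, d=1, a=14
d=1 and a=2a₀=14 at k=6, so the next step gives (m, d) = (7, 10) again — its k=1 value — and the period has length 6.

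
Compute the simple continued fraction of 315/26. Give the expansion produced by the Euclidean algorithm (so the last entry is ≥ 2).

[12; 8, 1, 2]

315 = 12·26 + 3
26 = 8·3 + 2
3 = 1·2 + 1
2 = 2·1 + 0  (stop)
So 315/26 = [12; 8, 1, 2].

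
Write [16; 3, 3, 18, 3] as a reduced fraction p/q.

9112/559

Fold from the inside: start with 3/1.
  18 + 1/3 = 55/3
  3 + 3/55 = 168/55
  3 + 55/168 = 559/168
  16 + 168/559 = 9112/559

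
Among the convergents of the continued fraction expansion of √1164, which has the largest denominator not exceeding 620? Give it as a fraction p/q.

19754/579

√1164 = [34; 8, 1, 1, 16, 1, 1, 8, 68, …] (period length 8).
Convergents:
  p_0/q_0 = 34/1
  p_1/q_1 = 273/8
  p_2/q_2 = 307/9
  p_3/q_3 = 580/17
  p_4/q_4 = 9587/281
  p_5/q_5 = 10167/298
  p_6/q_6 = 19754/579
  p_7/q_7 = 168199/4930
q_6 = 579 ≤ 620 < 4930 = q_7, so the answer is 19754/579.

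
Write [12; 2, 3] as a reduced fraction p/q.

87/7

Fold from the inside: start with 3/1.
  2 + 1/3 = 7/3
  12 + 3/7 = 87/7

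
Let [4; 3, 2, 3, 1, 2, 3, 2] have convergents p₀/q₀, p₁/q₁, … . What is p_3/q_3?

103/24

Using pₖ = aₖpₖ₋₁ + pₖ₋₂, qₖ = aₖqₖ₋₁ + qₖ₋₂ (with p₋₁=1, p₋₂=0, q₋₁=0, q₋₂=1):
  k=0: a=4, p=4, q=1
  k=1: a=3, p=13, q=3
  k=2: a=2, p=30, q=7
  k=3: a=3, p=103, q=24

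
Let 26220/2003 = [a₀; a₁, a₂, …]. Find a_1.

11

26220 = 13·2003 + 181   →  a_0 = 13
2003 = 11·181 + 12   →  a_1 = 11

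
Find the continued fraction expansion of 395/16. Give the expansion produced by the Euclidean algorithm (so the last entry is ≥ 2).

[24; 1, 2, 5]

395 = 24×16 + 11
16 = 1×11 + 5
11 = 2×5 + 1
5 = 5×1 + 0  (stop)
So 395/16 = [24; 1, 2, 5].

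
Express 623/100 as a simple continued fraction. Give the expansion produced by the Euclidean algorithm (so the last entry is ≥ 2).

623 = 6*100 + 23
100 = 4*23 + 8
23 = 2*8 + 7
8 = 1*7 + 1
7 = 7*1 + 0  (stop)
So 623/100 = [6; 4, 2, 1, 7].

[6; 4, 2, 1, 7]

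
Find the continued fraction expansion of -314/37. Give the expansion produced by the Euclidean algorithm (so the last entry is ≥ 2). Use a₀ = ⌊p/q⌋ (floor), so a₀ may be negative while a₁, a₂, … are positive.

[-9; 1, 1, 18]

-314 = -9·37 + 19
37 = 1·19 + 18
19 = 1·18 + 1
18 = 18·1 + 0  (stop)
So -314/37 = [-9; 1, 1, 18].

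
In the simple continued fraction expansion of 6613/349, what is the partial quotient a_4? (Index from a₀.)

6613 = 18·349 + 331   →  a_0 = 18
349 = 1·331 + 18   →  a_1 = 1
331 = 18·18 + 7   →  a_2 = 18
18 = 2·7 + 4   →  a_3 = 2
7 = 1·4 + 3   →  a_4 = 1

1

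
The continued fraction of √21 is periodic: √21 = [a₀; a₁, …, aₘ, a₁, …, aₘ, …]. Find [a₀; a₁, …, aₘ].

[4; 1, 1, 2, 1, 1, 8]

a₀ = ⌊√21⌋ = 4.
With m₀=0, d₀=1 and mₖ₊₁ = dₖaₖ − mₖ, dₖ₊₁ = (n − mₖ₊₁²)/dₖ, aₖ₊₁ = ⌊(a₀+mₖ₊₁)/dₖ₊₁⌋:
  k=1: m=4, d=5, a=1
  k=2: m=1, d=4, a=1
  k=3: m=3, d=3, a=2
  k=4: m=3, d=4, a=1
  k=5: m=1, d=5, a=1
  k=6: m=4, d=1, a=8
d=1 and a=2a₀=8 at k=6, so the next step gives (m, d) = (4, 5) again — its k=1 value — and the period has length 6.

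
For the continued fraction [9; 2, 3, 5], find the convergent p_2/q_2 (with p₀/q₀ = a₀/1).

66/7

Using pₖ = aₖpₖ₋₁ + pₖ₋₂, qₖ = aₖqₖ₋₁ + qₖ₋₂ (with p₋₁=1, p₋₂=0, q₋₁=0, q₋₂=1):
  k=0: a=9, p=9, q=1
  k=1: a=2, p=19, q=2
  k=2: a=3, p=66, q=7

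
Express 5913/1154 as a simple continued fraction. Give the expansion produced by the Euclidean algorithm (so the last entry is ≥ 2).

[5; 8, 14, 3, 3]

5913 = 5×1154 + 143
1154 = 8×143 + 10
143 = 14×10 + 3
10 = 3×3 + 1
3 = 3×1 + 0  (stop)
So 5913/1154 = [5; 8, 14, 3, 3].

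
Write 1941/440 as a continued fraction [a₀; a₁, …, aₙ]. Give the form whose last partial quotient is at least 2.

[4; 2, 2, 3, 8, 3]

1941 = 4×440 + 181
440 = 2×181 + 78
181 = 2×78 + 25
78 = 3×25 + 3
25 = 8×3 + 1
3 = 3×1 + 0  (stop)
So 1941/440 = [4; 2, 2, 3, 8, 3].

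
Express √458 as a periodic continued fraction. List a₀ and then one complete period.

a₀ = ⌊√458⌋ = 21.
With m₀=0, d₀=1 and mₖ₊₁ = dₖaₖ − mₖ, dₖ₊₁ = (n − mₖ₊₁²)/dₖ, aₖ₊₁ = ⌊(a₀+mₖ₊₁)/dₖ₊₁⌋:
  k=1: m=21, d=17, a=2
  k=2: m=13, d=17, a=2
  k=3: m=21, d=1, a=42
d=1 and a=2a₀=42 at k=3, so the next step gives (m, d) = (21, 17) again — its k=1 value — and the period has length 3.

[21; 2, 2, 42]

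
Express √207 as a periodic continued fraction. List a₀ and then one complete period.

a₀ = ⌊√207⌋ = 14.
With m₀=0, d₀=1 and mₖ₊₁ = dₖaₖ − mₖ, dₖ₊₁ = (n − mₖ₊₁²)/dₖ, aₖ₊₁ = ⌊(a₀+mₖ₊₁)/dₖ₊₁⌋:
  k=1: m=14, d=11, a=2
  k=2: m=8, d=13, a=1
  k=3: m=5, d=14, a=1
  k=4: m=9, d=9, a=2
  k=5: m=9, d=14, a=1
  k=6: m=5, d=13, a=1
  k=7: m=8, d=11, a=2
  k=8: m=14, d=1, a=28
d=1 and a=2a₀=28 at k=8, so the next step gives (m, d) = (14, 11) again — its k=1 value — and the period has length 8.

[14; 2, 1, 1, 2, 1, 1, 2, 28]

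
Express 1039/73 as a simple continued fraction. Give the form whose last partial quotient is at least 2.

1039 = 14·73 + 17
73 = 4·17 + 5
17 = 3·5 + 2
5 = 2·2 + 1
2 = 2·1 + 0  (stop)
So 1039/73 = [14; 4, 3, 2, 2].

[14; 4, 3, 2, 2]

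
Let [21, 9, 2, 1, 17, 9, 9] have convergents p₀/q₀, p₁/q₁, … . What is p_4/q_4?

Using pₖ = aₖpₖ₋₁ + pₖ₋₂, qₖ = aₖqₖ₋₁ + qₖ₋₂ (with p₋₁=1, p₋₂=0, q₋₁=0, q₋₂=1):
  k=0: a=21, p=21, q=1
  k=1: a=9, p=190, q=9
  k=2: a=2, p=401, q=19
  k=3: a=1, p=591, q=28
  k=4: a=17, p=10448, q=495

10448/495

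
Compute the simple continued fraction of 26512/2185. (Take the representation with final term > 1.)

[12; 7, 2, 14, 10]

26512 = 12×2185 + 292
2185 = 7×292 + 141
292 = 2×141 + 10
141 = 14×10 + 1
10 = 10×1 + 0  (stop)
So 26512/2185 = [12; 7, 2, 14, 10].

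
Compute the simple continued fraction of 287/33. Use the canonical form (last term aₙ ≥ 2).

287 = 8×33 + 23
33 = 1×23 + 10
23 = 2×10 + 3
10 = 3×3 + 1
3 = 3×1 + 0  (stop)
So 287/33 = [8; 1, 2, 3, 3].

[8; 1, 2, 3, 3]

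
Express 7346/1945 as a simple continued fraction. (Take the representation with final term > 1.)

[3; 1, 3, 2, 13, 16]

7346 = 3×1945 + 1511
1945 = 1×1511 + 434
1511 = 3×434 + 209
434 = 2×209 + 16
209 = 13×16 + 1
16 = 16×1 + 0  (stop)
So 7346/1945 = [3; 1, 3, 2, 13, 16].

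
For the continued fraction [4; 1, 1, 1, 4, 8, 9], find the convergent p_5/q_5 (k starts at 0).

Using pₖ = aₖpₖ₋₁ + pₖ₋₂, qₖ = aₖqₖ₋₁ + qₖ₋₂ (with p₋₁=1, p₋₂=0, q₋₁=0, q₋₂=1):
  k=0: a=4, p=4, q=1
  k=1: a=1, p=5, q=1
  k=2: a=1, p=9, q=2
  k=3: a=1, p=14, q=3
  k=4: a=4, p=65, q=14
  k=5: a=8, p=534, q=115

534/115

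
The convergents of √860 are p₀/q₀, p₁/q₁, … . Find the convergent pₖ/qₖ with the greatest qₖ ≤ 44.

1261/43

√860 = [29; 3, 14, 3, 58, …] (period length 4).
Convergents:
  p_0/q_0 = 29/1
  p_1/q_1 = 88/3
  p_2/q_2 = 1261/43
  p_3/q_3 = 3871/132
q_2 = 43 ≤ 44 < 132 = q_3, so the answer is 1261/43.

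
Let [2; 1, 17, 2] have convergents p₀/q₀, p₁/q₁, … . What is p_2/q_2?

Using pₖ = aₖpₖ₋₁ + pₖ₋₂, qₖ = aₖqₖ₋₁ + qₖ₋₂ (with p₋₁=1, p₋₂=0, q₋₁=0, q₋₂=1):
  k=0: a=2, p=2, q=1
  k=1: a=1, p=3, q=1
  k=2: a=17, p=53, q=18

53/18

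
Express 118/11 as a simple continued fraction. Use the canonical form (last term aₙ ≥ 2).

118 = 10·11 + 8
11 = 1·8 + 3
8 = 2·3 + 2
3 = 1·2 + 1
2 = 2·1 + 0  (stop)
So 118/11 = [10; 1, 2, 1, 2].

[10; 1, 2, 1, 2]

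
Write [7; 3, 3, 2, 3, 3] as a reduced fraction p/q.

1899/260

Fold from the inside: start with 3/1.
  3 + 1/3 = 10/3
  2 + 3/10 = 23/10
  3 + 10/23 = 79/23
  3 + 23/79 = 260/79
  7 + 79/260 = 1899/260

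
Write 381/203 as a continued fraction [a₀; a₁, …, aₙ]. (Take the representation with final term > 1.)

381 = 1·203 + 178
203 = 1·178 + 25
178 = 7·25 + 3
25 = 8·3 + 1
3 = 3·1 + 0  (stop)
So 381/203 = [1; 1, 7, 8, 3].

[1; 1, 7, 8, 3]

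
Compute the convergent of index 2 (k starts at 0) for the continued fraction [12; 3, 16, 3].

604/49

Using pₖ = aₖpₖ₋₁ + pₖ₋₂, qₖ = aₖqₖ₋₁ + qₖ₋₂ (with p₋₁=1, p₋₂=0, q₋₁=0, q₋₂=1):
  k=0: a=12, p=12, q=1
  k=1: a=3, p=37, q=3
  k=2: a=16, p=604, q=49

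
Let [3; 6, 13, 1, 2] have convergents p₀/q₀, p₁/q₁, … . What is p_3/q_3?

Using pₖ = aₖpₖ₋₁ + pₖ₋₂, qₖ = aₖqₖ₋₁ + qₖ₋₂ (with p₋₁=1, p₋₂=0, q₋₁=0, q₋₂=1):
  k=0: a=3, p=3, q=1
  k=1: a=6, p=19, q=6
  k=2: a=13, p=250, q=79
  k=3: a=1, p=269, q=85

269/85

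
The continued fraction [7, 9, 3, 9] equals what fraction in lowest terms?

1855/261

Fold from the inside: start with 9/1.
  3 + 1/9 = 28/9
  9 + 9/28 = 261/28
  7 + 28/261 = 1855/261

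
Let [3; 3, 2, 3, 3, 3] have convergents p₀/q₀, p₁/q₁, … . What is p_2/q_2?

Using pₖ = aₖpₖ₋₁ + pₖ₋₂, qₖ = aₖqₖ₋₁ + qₖ₋₂ (with p₋₁=1, p₋₂=0, q₋₁=0, q₋₂=1):
  k=0: a=3, p=3, q=1
  k=1: a=3, p=10, q=3
  k=2: a=2, p=23, q=7

23/7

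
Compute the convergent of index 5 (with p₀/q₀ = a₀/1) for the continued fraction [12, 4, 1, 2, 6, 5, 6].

Using pₖ = aₖpₖ₋₁ + pₖ₋₂, qₖ = aₖqₖ₋₁ + qₖ₋₂ (with p₋₁=1, p₋₂=0, q₋₁=0, q₋₂=1):
  k=0: a=12, p=12, q=1
  k=1: a=4, p=49, q=4
  k=2: a=1, p=61, q=5
  k=3: a=2, p=171, q=14
  k=4: a=6, p=1087, q=89
  k=5: a=5, p=5606, q=459

5606/459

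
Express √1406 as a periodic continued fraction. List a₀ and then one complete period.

[37; 2, 74]

a₀ = ⌊√1406⌋ = 37.
With m₀=0, d₀=1 and mₖ₊₁ = dₖaₖ − mₖ, dₖ₊₁ = (n − mₖ₊₁²)/dₖ, aₖ₊₁ = ⌊(a₀+mₖ₊₁)/dₖ₊₁⌋:
  k=1: m=37, d=37, a=2
  k=2: m=37, d=1, a=74
d=1 and a=2a₀=74 at k=2, so the next step gives (m, d) = (37, 37) again — its k=1 value — and the period has length 2.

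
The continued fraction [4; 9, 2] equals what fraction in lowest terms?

78/19

Using pₖ = aₖpₖ₋₁ + pₖ₋₂ and qₖ = aₖqₖ₋₁ + qₖ₋₂:
  k=0: a=4, p=4, q=1
  k=1: a=9, p=37, q=9
  k=2: a=2, p=78, q=19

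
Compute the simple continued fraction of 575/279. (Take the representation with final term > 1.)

575 = 2*279 + 17
279 = 16*17 + 7
17 = 2*7 + 3
7 = 2*3 + 1
3 = 3*1 + 0  (stop)
So 575/279 = [2; 16, 2, 2, 3].

[2; 16, 2, 2, 3]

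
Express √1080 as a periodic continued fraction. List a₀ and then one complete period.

a₀ = ⌊√1080⌋ = 32.
With m₀=0, d₀=1 and mₖ₊₁ = dₖaₖ − mₖ, dₖ₊₁ = (n − mₖ₊₁²)/dₖ, aₖ₊₁ = ⌊(a₀+mₖ₊₁)/dₖ₊₁⌋:
  k=1: m=32, d=56, a=1
  k=2: m=24, d=9, a=6
  k=3: m=30, d=20, a=3
  k=4: m=30, d=9, a=6
  k=5: m=24, d=56, a=1
  k=6: m=32, d=1, a=64
d=1 and a=2a₀=64 at k=6, so the next step gives (m, d) = (32, 56) again — its k=1 value — and the period has length 6.

[32; 1, 6, 3, 6, 1, 64]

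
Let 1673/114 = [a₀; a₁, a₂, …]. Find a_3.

1673 = 14·114 + 77   →  a_0 = 14
114 = 1·77 + 37   →  a_1 = 1
77 = 2·37 + 3   →  a_2 = 2
37 = 12·3 + 1   →  a_3 = 12

12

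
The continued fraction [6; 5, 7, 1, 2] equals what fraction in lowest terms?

Using pₖ = aₖpₖ₋₁ + pₖ₋₂ and qₖ = aₖqₖ₋₁ + qₖ₋₂:
  k=0: a=6, p=6, q=1
  k=1: a=5, p=31, q=5
  k=2: a=7, p=223, q=36
  k=3: a=1, p=254, q=41
  k=4: a=2, p=731, q=118

731/118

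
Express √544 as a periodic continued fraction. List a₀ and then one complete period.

a₀ = ⌊√544⌋ = 23.
With m₀=0, d₀=1 and mₖ₊₁ = dₖaₖ − mₖ, dₖ₊₁ = (n − mₖ₊₁²)/dₖ, aₖ₊₁ = ⌊(a₀+mₖ₊₁)/dₖ₊₁⌋:
  k=1: m=23, d=15, a=3
  k=2: m=22, d=4, a=11
  k=3: m=22, d=15, a=3
  k=4: m=23, d=1, a=46
d=1 and a=2a₀=46 at k=4, so the next step gives (m, d) = (23, 15) again — its k=1 value — and the period has length 4.

[23; 3, 11, 3, 46]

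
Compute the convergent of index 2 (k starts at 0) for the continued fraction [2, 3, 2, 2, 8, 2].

16/7

Using pₖ = aₖpₖ₋₁ + pₖ₋₂, qₖ = aₖqₖ₋₁ + qₖ₋₂ (with p₋₁=1, p₋₂=0, q₋₁=0, q₋₂=1):
  k=0: a=2, p=2, q=1
  k=1: a=3, p=7, q=3
  k=2: a=2, p=16, q=7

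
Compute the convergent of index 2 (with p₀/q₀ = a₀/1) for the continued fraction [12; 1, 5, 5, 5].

Using pₖ = aₖpₖ₋₁ + pₖ₋₂, qₖ = aₖqₖ₋₁ + qₖ₋₂ (with p₋₁=1, p₋₂=0, q₋₁=0, q₋₂=1):
  k=0: a=12, p=12, q=1
  k=1: a=1, p=13, q=1
  k=2: a=5, p=77, q=6

77/6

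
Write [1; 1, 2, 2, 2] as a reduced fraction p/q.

Fold from the inside: start with 2/1.
  2 + 1/2 = 5/2
  2 + 2/5 = 12/5
  1 + 5/12 = 17/12
  1 + 12/17 = 29/17

29/17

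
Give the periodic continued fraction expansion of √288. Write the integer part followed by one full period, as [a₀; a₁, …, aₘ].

a₀ = ⌊√288⌋ = 16.
With m₀=0, d₀=1 and mₖ₊₁ = dₖaₖ − mₖ, dₖ₊₁ = (n − mₖ₊₁²)/dₖ, aₖ₊₁ = ⌊(a₀+mₖ₊₁)/dₖ₊₁⌋:
  k=1: m=16, d=32, a=1
  k=2: m=16, d=1, a=32
d=1 and a=2a₀=32 at k=2, so the next step gives (m, d) = (16, 32) again — its k=1 value — and the period has length 2.

[16; 1, 32]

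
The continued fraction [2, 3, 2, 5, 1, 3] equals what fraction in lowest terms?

Fold from the inside: start with 3/1.
  1 + 1/3 = 4/3
  5 + 3/4 = 23/4
  2 + 4/23 = 50/23
  3 + 23/50 = 173/50
  2 + 50/173 = 396/173

396/173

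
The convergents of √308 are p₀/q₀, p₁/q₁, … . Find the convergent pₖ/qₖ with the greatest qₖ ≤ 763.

√308 = [17; 1, 1, 4, 1, 1, 34, …] (period length 6).
Convergents:
  p_0/q_0 = 17/1
  p_1/q_1 = 18/1
  p_2/q_2 = 35/2
  p_3/q_3 = 158/9
  p_4/q_4 = 193/11
  p_5/q_5 = 351/20
  p_6/q_6 = 12127/691
  p_7/q_7 = 12478/711
  p_8/q_8 = 24605/1402
q_7 = 711 ≤ 763 < 1402 = q_8, so the answer is 12478/711.

12478/711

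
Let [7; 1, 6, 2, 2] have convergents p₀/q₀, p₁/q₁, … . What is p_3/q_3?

Using pₖ = aₖpₖ₋₁ + pₖ₋₂, qₖ = aₖqₖ₋₁ + qₖ₋₂ (with p₋₁=1, p₋₂=0, q₋₁=0, q₋₂=1):
  k=0: a=7, p=7, q=1
  k=1: a=1, p=8, q=1
  k=2: a=6, p=55, q=7
  k=3: a=2, p=118, q=15

118/15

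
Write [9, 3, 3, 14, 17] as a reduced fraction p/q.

Fold from the inside: start with 17/1.
  14 + 1/17 = 239/17
  3 + 17/239 = 734/239
  3 + 239/734 = 2441/734
  9 + 734/2441 = 22703/2441

22703/2441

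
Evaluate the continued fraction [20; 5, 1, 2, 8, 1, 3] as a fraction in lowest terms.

Fold from the inside: start with 3/1.
  1 + 1/3 = 4/3
  8 + 3/4 = 35/4
  2 + 4/35 = 74/35
  1 + 35/74 = 109/74
  5 + 74/109 = 619/109
  20 + 109/619 = 12489/619

12489/619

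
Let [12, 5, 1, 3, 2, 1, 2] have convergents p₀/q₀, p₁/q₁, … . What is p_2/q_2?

73/6

Using pₖ = aₖpₖ₋₁ + pₖ₋₂, qₖ = aₖqₖ₋₁ + qₖ₋₂ (with p₋₁=1, p₋₂=0, q₋₁=0, q₋₂=1):
  k=0: a=12, p=12, q=1
  k=1: a=5, p=61, q=5
  k=2: a=1, p=73, q=6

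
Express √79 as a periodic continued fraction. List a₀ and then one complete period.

[8; 1, 7, 1, 16]

a₀ = ⌊√79⌋ = 8.
With m₀=0, d₀=1 and mₖ₊₁ = dₖaₖ − mₖ, dₖ₊₁ = (n − mₖ₊₁²)/dₖ, aₖ₊₁ = ⌊(a₀+mₖ₊₁)/dₖ₊₁⌋:
  k=1: m=8, d=15, a=1
  k=2: m=7, d=2, a=7
  k=3: m=7, d=15, a=1
  k=4: m=8, d=1, a=16
d=1 and a=2a₀=16 at k=4, so the next step gives (m, d) = (8, 15) again — its k=1 value — and the period has length 4.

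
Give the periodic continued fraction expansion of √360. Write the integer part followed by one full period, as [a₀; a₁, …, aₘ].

a₀ = ⌊√360⌋ = 18.
With m₀=0, d₀=1 and mₖ₊₁ = dₖaₖ − mₖ, dₖ₊₁ = (n − mₖ₊₁²)/dₖ, aₖ₊₁ = ⌊(a₀+mₖ₊₁)/dₖ₊₁⌋:
  k=1: m=18, d=36, a=1
  k=2: m=18, d=1, a=36
d=1 and a=2a₀=36 at k=2, so the next step gives (m, d) = (18, 36) again — its k=1 value — and the period has length 2.

[18; 1, 36]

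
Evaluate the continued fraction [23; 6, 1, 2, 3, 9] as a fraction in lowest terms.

Fold from the inside: start with 9/1.
  3 + 1/9 = 28/9
  2 + 9/28 = 65/28
  1 + 28/65 = 93/65
  6 + 65/93 = 623/93
  23 + 93/623 = 14422/623

14422/623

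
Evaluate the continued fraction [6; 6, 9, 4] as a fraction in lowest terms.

Fold from the inside: start with 4/1.
  9 + 1/4 = 37/4
  6 + 4/37 = 226/37
  6 + 37/226 = 1393/226

1393/226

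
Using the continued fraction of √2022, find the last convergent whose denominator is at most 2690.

√2022 = [44; 1, 28, 1, 88, …] (period length 4).
Convergents:
  p_0/q_0 = 44/1
  p_1/q_1 = 45/1
  p_2/q_2 = 1304/29
  p_3/q_3 = 1349/30
  p_4/q_4 = 120016/2669
  p_5/q_5 = 121365/2699
q_4 = 2669 ≤ 2690 < 2699 = q_5, so the answer is 120016/2669.

120016/2669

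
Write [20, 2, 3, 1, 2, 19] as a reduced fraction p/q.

Fold from the inside: start with 19/1.
  2 + 1/19 = 39/19
  1 + 19/39 = 58/39
  3 + 39/58 = 213/58
  2 + 58/213 = 484/213
  20 + 213/484 = 9893/484

9893/484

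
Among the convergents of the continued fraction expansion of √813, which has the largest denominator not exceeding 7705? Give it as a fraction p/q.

√813 = [28; 1, 1, 18, 1, 1, 56, …] (period length 6).
Convergents:
  p_0/q_0 = 28/1
  p_1/q_1 = 29/1
  p_2/q_2 = 57/2
  p_3/q_3 = 1055/37
  p_4/q_4 = 1112/39
  p_5/q_5 = 2167/76
  p_6/q_6 = 122464/4295
  p_7/q_7 = 124631/4371
  p_8/q_8 = 247095/8666
q_7 = 4371 ≤ 7705 < 8666 = q_8, so the answer is 124631/4371.

124631/4371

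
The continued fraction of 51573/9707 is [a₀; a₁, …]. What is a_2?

51573 = 5·9707 + 3038   →  a_0 = 5
9707 = 3·3038 + 593   →  a_1 = 3
3038 = 5·593 + 73   →  a_2 = 5

5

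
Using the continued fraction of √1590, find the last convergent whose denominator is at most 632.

25161/631

√1590 = [39; 1, 6, 1, 78, …] (period length 4).
Convergents:
  p_0/q_0 = 39/1
  p_1/q_1 = 40/1
  p_2/q_2 = 279/7
  p_3/q_3 = 319/8
  p_4/q_4 = 25161/631
  p_5/q_5 = 25480/639
q_4 = 631 ≤ 632 < 639 = q_5, so the answer is 25161/631.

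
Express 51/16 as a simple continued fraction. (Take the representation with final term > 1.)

51 = 3×16 + 3
16 = 5×3 + 1
3 = 3×1 + 0  (stop)
So 51/16 = [3; 5, 3].

[3; 5, 3]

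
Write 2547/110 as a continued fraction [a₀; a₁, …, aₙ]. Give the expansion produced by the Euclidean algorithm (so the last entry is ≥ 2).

2547 = 23·110 + 17
110 = 6·17 + 8
17 = 2·8 + 1
8 = 8·1 + 0  (stop)
So 2547/110 = [23; 6, 2, 8].

[23; 6, 2, 8]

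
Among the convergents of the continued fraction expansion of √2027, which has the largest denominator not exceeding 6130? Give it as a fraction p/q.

√2027 = [45; 45, 90, …] (period length 2).
Convergents:
  p_0/q_0 = 45/1
  p_1/q_1 = 2026/45
  p_2/q_2 = 182385/4051
  p_3/q_3 = 8209351/182340
q_2 = 4051 ≤ 6130 < 182340 = q_3, so the answer is 182385/4051.

182385/4051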